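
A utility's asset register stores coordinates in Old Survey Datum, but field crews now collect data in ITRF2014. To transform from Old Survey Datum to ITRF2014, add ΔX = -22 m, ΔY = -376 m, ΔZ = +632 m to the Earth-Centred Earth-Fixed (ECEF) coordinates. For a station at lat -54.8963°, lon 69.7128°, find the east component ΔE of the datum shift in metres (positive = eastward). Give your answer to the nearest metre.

ΔE = -110 m

The local east axis at (φ, λ) is (−sin λ, cos λ, 0), so ΔE = −sin(69.7128°)·(-22) + cos(69.7128°)·(-376) = -109.73 m.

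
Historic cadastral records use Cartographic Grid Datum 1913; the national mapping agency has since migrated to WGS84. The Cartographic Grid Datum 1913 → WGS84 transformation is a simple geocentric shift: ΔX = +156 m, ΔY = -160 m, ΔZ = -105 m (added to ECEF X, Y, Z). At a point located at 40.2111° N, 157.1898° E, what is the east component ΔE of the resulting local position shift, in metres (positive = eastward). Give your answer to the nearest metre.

The local east axis at (φ, λ) is (−sin λ, cos λ, 0), so ΔE = −sin(157.1898°)·156 + cos(157.1898°)·(-160) = 87.01 m.

ΔE = 87 m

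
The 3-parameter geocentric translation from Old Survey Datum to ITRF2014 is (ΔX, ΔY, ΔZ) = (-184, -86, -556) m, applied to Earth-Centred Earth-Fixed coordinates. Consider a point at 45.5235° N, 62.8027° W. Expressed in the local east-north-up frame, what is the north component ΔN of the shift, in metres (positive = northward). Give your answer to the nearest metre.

ΔN = -384 m

At φ = 45.5235°, λ = -62.8027°: sin φ = 0.713538, cos φ = 0.700617, sin λ = -0.889438, cos λ = 0.457056.
ΔN = −sin φ cos λ·ΔX − sin φ sin λ·ΔY + cos φ·ΔZ = −(0.713538)(0.457056)(-184) − (0.713538)(-0.889438)(-86) + (0.700617)(-556) = -384.12 m.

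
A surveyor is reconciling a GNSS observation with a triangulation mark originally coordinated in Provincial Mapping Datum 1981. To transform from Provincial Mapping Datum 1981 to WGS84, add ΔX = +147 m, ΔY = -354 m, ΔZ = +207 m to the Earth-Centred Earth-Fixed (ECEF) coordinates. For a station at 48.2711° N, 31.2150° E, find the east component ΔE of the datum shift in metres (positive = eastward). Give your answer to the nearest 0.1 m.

ΔE = -378.9 m

The local east axis at (φ, λ) is (−sin λ, cos λ, 0), so ΔE = −sin(31.2150°)·147 + cos(31.2150°)·(-354) = -378.93 m.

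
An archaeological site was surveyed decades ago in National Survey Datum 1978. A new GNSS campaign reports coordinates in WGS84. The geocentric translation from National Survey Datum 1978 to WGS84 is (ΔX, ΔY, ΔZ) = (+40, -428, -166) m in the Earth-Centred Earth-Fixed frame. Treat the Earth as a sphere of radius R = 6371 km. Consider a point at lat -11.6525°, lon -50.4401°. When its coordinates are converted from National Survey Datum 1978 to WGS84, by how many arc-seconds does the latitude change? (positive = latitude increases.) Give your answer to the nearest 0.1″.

sin φ = -0.201975, cos φ = 0.979391, sin λ = -0.770959, cos λ = 0.636885.
North component: ΔN = −sin φ cos λ·ΔX − sin φ sin λ·ΔY + cos φ·ΔZ = −(-0.201975)(0.636885)(40) − (-0.201975)(-0.770959)(-428) + (0.979391)(-166) = -90.79 m.
1° of latitude spans πR/180 = 111195 m, so Δφ = -90.79 / 111195 × 3600 = -2.939″.

Δφ = -2.9″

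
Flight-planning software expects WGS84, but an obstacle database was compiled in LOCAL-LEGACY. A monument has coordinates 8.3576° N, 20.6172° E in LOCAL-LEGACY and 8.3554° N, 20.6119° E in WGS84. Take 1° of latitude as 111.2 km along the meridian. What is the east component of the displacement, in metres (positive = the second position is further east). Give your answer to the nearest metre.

Δφ = 8.3554° − 8.3576° = -0.0022°; Δλ = 20.6119° − 20.6172° = -0.0053°.
ΔN = Δφ × 111200 = -244.6 m; ΔE = Δλ × 111200 × cos(8.3576°) = -0.0053 × 111200 × 0.989380 = -583.1 m.

ΔE = -583 m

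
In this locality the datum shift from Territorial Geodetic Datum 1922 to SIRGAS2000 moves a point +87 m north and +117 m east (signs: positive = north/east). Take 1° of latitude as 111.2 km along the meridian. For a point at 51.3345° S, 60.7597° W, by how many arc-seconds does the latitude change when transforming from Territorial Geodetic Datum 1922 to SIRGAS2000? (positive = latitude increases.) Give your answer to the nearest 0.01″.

Δφ = 2.82″

1° of latitude = 111.2 km, so Δφ = 87.0 / 111200 = 0.0007824° = 2.817″.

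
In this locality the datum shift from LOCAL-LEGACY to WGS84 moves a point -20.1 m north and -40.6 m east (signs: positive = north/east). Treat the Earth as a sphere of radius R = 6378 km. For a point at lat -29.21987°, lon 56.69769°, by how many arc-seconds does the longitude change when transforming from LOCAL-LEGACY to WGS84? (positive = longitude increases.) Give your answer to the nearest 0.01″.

At latitude -29.21987°, cos φ = 0.872753.
One radian of longitude at latitude φ spans R cos φ, so Δλ = ΔE / (R cos φ) = -40.6 / (6378000 × 0.872753) = -7.2937e-06 rad = -1.504″.

Δλ = -1.50″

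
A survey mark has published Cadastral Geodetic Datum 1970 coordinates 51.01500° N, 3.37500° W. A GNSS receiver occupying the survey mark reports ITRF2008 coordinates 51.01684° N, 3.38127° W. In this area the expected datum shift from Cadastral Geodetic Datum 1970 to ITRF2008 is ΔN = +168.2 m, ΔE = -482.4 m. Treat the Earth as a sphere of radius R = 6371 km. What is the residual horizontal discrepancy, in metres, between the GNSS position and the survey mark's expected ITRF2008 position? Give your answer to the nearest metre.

Observed coordinate differences: Δφ = +0.00184°, Δλ = -0.00627°.
Converting to metres (1° lat = 111195 m, cos φ = 0.629117): observed ΔN = 204.6 m, observed ΔE = -438.6 m.
Subtracting the expected shift leaves a residual of 204.6 − (168.2) = 36.4 m north and -438.6 − (-482.4) = 43.8 m east.
Residual distance = √(36.4² + 43.8²) = 56.9 m.

57 m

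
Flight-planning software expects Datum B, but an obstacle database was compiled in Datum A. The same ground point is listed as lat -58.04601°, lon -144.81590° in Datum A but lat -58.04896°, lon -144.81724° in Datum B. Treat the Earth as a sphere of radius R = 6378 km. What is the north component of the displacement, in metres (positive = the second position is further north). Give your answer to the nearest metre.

ΔN = -328 m

Δφ = -58.04896° − -58.04601° = -0.00295°; Δλ = -144.81724° − -144.81590° = -0.00134°.
1° along a meridian = πR/180 = 111317 m.
ΔN = Δφ × 111317 = -328.4 m; ΔE = Δλ × 111317 × cos(-58.04601°) = -0.00134 × 111317 × 0.529238 = -78.9 m.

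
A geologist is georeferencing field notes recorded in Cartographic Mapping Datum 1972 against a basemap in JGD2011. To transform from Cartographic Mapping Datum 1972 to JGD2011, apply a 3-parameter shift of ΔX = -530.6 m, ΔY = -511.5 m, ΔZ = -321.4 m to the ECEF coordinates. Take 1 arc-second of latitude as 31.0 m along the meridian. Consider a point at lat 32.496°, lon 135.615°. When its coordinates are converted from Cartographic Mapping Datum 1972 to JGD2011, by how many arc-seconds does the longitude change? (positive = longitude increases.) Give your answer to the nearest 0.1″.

Δλ = 28.2″

sin φ = 0.537241, cos φ = 0.843429, sin λ = 0.699476, cos λ = -0.714656.
East component: ΔE = −sin λ·ΔX + cos λ·ΔY = −(0.699476)(-530.6) + (-0.714656)(-511.5) = 736.69 m.
1° of latitude spans 3600 × 31.00 = 111600 m; at latitude φ, 1° of longitude spans that × cos φ = 94126.7 m, so Δλ = 736.69 / 94126.7 × 3600 = 28.176″.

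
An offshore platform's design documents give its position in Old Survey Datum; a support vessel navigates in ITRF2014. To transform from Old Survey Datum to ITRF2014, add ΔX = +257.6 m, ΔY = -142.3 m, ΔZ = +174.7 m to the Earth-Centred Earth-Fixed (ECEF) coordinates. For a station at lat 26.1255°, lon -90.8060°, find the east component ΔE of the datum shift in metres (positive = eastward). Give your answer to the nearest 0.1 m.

At φ = 26.1255°, λ = -90.8060°: sin φ = 0.440339, cos φ = 0.897832, sin λ = -0.999901, cos λ = -0.014067.
ΔE = −sin λ·ΔX + cos λ·ΔY = −(-0.999901)·(257.6) + (-0.014067)·(-142.3) = 259.58 m.

ΔE = 259.6 m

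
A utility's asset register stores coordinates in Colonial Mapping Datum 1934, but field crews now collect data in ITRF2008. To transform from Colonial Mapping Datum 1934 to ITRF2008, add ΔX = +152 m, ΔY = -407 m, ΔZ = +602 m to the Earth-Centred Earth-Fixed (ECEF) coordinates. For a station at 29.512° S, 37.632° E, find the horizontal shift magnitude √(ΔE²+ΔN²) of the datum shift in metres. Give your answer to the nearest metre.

At φ = -29.512°, λ = 37.632°: sin φ = -0.492606, cos φ = 0.870253, sin λ = 0.610588, cos λ = 0.791949.
ΔE = −sin λ·ΔX + cos λ·ΔY = −(0.610588)·(152) + (0.791949)·(-407) = -415.13 m.
ΔN = −sin φ cos λ·ΔX − sin φ sin λ·ΔY + cos φ·ΔZ = −(-0.492606)(0.791949)(152) − (-0.492606)(0.610588)(-407) + (0.870253)(602) = 460.77 m.
Horizontal magnitude = √(ΔE² + ΔN²) = √((-415.13)² + 460.77²) = 620.20 m.

620 m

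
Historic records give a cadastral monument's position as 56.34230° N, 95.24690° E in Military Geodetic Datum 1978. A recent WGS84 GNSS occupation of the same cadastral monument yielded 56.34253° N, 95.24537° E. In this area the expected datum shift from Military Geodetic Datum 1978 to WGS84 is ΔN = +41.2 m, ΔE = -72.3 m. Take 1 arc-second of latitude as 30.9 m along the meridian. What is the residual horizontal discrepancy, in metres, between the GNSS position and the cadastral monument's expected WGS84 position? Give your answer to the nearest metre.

Observed coordinate differences: Δφ = +0.00023°, Δλ = -0.00153°.
Converting to metres (1° lat = 111240 m, cos φ = 0.554230): observed ΔN = 25.6 m, observed ΔE = -94.3 m.
Subtracting the expected shift leaves a residual of 25.6 − (41.2) = -15.6 m north and -94.3 − (-72.3) = -22.0 m east.
Residual distance = √((-15.6)² + (-22.0)²) = 27.0 m.

27 m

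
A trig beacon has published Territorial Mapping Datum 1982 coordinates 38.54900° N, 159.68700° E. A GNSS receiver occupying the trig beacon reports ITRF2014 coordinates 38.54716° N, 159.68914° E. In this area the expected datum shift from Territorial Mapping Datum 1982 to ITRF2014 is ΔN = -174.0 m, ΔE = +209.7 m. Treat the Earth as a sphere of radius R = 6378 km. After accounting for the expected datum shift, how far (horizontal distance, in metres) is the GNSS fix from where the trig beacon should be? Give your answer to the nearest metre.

Observed coordinate differences: Δφ = -0.00184°, Δλ = +0.00214°.
Converting to metres (1° lat = 111317 m, cos φ = 0.782075): observed ΔN = -204.8 m, observed ΔE = 186.3 m.
Subtracting the expected shift leaves a residual of -204.8 − (-174.0) = -30.8 m north and 186.3 − (209.7) = -23.4 m east.
Residual distance = √((-30.8)² + (-23.4)²) = 38.7 m.

39 m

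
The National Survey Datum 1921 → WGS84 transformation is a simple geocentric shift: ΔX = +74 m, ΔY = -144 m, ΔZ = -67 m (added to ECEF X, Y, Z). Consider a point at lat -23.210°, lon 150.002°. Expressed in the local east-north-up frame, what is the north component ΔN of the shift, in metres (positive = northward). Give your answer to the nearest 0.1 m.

At φ = -23.210°, λ = 150.002°: sin φ = -0.394102, cos φ = 0.919067, sin λ = 0.499970, cos λ = -0.866043.
ΔN = −sin φ cos λ·ΔX − sin φ sin λ·ΔY + cos φ·ΔZ = −(-0.394102)(-0.866043)(74) − (-0.394102)(0.499970)(-144) + (0.919067)(-67) = -115.21 m.

ΔN = -115.2 m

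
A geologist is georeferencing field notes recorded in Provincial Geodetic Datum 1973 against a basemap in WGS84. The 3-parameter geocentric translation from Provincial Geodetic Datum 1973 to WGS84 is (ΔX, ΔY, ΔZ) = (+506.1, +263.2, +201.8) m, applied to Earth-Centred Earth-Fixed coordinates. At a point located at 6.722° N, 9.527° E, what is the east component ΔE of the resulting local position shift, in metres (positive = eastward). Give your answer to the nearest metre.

ΔE = 176 m

At φ = 6.722°, λ = 9.527°: sin φ = 0.117052, cos φ = 0.993126, sin λ = 0.165512, cos λ = 0.986208.
ΔE = −sin λ·ΔX + cos λ·ΔY = −(0.165512)·(506.1) + (0.986208)·(263.2) = 175.80 m.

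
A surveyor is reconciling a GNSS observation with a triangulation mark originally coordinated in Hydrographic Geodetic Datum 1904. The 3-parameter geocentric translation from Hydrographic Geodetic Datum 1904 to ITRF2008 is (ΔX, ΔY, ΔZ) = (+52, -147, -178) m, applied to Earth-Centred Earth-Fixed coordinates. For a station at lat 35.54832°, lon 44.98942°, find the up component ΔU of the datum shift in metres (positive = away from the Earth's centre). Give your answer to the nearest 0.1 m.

ΔU = -158.1 m

The local up (radial) axis is (cos φ cos λ, cos φ sin λ, sin φ), giving ΔU = 29.922 − 84.556 − 103.487 = -158.12 m.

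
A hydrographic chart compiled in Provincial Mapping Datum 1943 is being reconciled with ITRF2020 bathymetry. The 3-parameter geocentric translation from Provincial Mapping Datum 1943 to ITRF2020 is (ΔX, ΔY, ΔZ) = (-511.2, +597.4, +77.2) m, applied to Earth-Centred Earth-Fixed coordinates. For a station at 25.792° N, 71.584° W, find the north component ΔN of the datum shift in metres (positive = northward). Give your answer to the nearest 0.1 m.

At φ = 25.792°, λ = -71.584°: sin φ = 0.435105, cos φ = 0.900380, sin λ = -0.948788, cos λ = 0.315914.
ΔN = −sin φ cos λ·ΔX − sin φ sin λ·ΔY + cos φ·ΔZ = −(0.435105)(0.315914)(-511.2) − (0.435105)(-0.948788)(597.4) + (0.900380)(77.2) = 386.40 m.

ΔN = 386.4 m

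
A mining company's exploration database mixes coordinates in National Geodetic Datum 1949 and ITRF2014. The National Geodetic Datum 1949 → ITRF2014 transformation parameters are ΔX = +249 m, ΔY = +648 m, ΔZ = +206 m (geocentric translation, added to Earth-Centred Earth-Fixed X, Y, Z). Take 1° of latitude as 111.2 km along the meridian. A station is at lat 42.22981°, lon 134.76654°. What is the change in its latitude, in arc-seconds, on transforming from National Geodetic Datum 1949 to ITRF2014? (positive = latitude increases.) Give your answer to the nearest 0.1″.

Δφ = -1.3″

sin φ = 0.672106, cos φ = 0.740455, sin λ = 0.709982, cos λ = -0.704220.
North component: ΔN = −sin φ cos λ·ΔX − sin φ sin λ·ΔY + cos φ·ΔZ = −(0.672106)(-0.704220)(249) − (0.672106)(0.709982)(648) + (0.740455)(206) = -38.83 m.
1° of latitude spans 111200 m, so Δφ = -38.83 / 111200 × 3600 = -1.257″.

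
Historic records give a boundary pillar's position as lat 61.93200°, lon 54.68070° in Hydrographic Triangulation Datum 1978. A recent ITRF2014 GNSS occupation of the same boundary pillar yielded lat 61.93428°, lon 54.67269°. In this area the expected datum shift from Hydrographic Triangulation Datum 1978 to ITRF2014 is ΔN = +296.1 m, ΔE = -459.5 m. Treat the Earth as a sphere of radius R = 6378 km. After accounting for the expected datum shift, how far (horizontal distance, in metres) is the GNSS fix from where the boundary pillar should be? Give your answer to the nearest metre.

Observed coordinate differences: Δφ = +0.00228°, Δλ = -0.00801°.
Converting to metres (1° lat = 111317 m, cos φ = 0.470519): observed ΔN = 253.8 m, observed ΔE = -419.5 m.
Subtracting the expected shift leaves a residual of 253.8 − (296.1) = -42.3 m north and -419.5 − (-459.5) = 40.0 m east.
Residual distance = √((-42.3)² + 40.0²) = 58.2 m.

58 m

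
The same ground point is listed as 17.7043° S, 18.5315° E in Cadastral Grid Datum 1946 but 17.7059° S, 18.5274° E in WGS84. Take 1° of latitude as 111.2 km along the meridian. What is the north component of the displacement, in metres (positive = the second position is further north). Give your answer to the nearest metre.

ΔN = -178 m

Δφ = -17.7059° − -17.7043° = -0.0016°; Δλ = 18.5274° − 18.5315° = -0.0041°.
ΔN = Δφ × 111200 = -177.9 m; ΔE = Δλ × 111200 × cos(-17.7043°) = -0.0041 × 111200 × 0.952639 = -434.3 m.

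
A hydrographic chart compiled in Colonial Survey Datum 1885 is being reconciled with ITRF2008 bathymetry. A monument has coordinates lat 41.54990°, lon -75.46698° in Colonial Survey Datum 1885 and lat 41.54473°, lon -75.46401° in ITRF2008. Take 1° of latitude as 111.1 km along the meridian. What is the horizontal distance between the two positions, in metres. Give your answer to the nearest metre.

625 m

Δφ = 41.54473° − 41.54990° = -0.00517°; Δλ = -75.46401° − -75.46698° = +0.00297°.
ΔN = Δφ × 111100 = -574.4 m; ΔE = Δλ × 111100 × cos(41.54990°) = +0.00297 × 111100 × 0.748378 = 246.9 m.
Distance = √(ΔE² + ΔN²) = √(246.9² + (-574.4)²) = 625.2 m.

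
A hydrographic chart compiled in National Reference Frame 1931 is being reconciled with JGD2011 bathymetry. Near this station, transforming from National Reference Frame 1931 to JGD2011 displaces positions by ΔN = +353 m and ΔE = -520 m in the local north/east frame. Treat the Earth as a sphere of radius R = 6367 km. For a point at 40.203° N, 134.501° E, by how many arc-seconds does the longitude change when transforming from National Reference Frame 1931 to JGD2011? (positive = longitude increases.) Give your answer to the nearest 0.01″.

Δλ = -22.06″

At latitude 40.203°, cos φ = 0.763762.
One radian of longitude at latitude φ spans R cos φ, so Δλ = ΔE / (R cos φ) = -520.0 / (6367000 × 0.763762) = -1.0693e-04 rad = -22.056″.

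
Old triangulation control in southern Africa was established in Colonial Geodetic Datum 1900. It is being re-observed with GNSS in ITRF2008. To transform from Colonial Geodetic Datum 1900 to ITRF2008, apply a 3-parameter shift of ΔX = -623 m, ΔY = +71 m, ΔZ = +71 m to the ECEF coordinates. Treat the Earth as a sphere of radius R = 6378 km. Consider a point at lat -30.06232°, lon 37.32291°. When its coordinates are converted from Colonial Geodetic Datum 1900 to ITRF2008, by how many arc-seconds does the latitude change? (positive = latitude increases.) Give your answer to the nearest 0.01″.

sin φ = -0.500942, cos φ = 0.865481, sin λ = 0.606306, cos λ = 0.795231.
North component: ΔN = −sin φ cos λ·ΔX − sin φ sin λ·ΔY + cos φ·ΔZ = −(-0.500942)(0.795231)(-623) − (-0.500942)(0.606306)(71) + (0.865481)(71) = -165.17 m.
1° of latitude spans πR/180 = 111317 m, so Δφ = -165.17 / 111317 × 3600 = -5.342″.

Δφ = -5.34″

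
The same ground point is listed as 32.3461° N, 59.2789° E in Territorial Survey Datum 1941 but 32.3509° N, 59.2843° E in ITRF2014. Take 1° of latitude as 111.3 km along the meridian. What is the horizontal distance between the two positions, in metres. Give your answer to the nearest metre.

737 m

Δφ = 32.3509° − 32.3461° = +0.0048°; Δλ = 59.2843° − 59.2789° = +0.0054°.
ΔN = Δφ × 111300 = 534.2 m; ΔE = Δλ × 111300 × cos(32.3461°) = +0.0054 × 111300 × 0.844832 = 507.8 m.
Distance = √(ΔE² + ΔN²) = √(507.8² + 534.2²) = 737.0 m.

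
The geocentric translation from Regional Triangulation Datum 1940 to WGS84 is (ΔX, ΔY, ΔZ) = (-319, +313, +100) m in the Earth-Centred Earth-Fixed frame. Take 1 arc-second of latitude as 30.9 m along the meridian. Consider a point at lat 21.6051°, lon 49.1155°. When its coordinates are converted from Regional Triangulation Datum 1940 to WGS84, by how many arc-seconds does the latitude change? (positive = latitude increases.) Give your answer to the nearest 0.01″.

sin φ = 0.368207, cos φ = 0.929744, sin λ = 0.756031, cos λ = 0.654536.
North component: ΔN = −sin φ cos λ·ΔX − sin φ sin λ·ΔY + cos φ·ΔZ = −(0.368207)(0.654536)(-319) − (0.368207)(0.756031)(313) + (0.929744)(100) = 82.72 m.
1° of latitude spans 3600 × 30.90 = 111240 m, so Δφ = 82.72 / 111240 × 3600 = 2.677″.

Δφ = 2.68″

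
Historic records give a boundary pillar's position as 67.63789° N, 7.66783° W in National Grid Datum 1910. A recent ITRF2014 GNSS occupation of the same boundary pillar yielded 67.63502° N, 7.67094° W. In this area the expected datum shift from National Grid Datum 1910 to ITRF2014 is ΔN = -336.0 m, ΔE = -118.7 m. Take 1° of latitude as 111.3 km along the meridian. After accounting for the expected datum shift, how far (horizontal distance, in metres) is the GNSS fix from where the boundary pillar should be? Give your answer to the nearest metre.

Observed coordinate differences: Δφ = -0.00287°, Δλ = -0.00311°.
Converting to metres (1° lat = 111300 m, cos φ = 0.380459): observed ΔN = -319.4 m, observed ΔE = -131.7 m.
Subtracting the expected shift leaves a residual of -319.4 − (-336.0) = 16.6 m north and -131.7 − (-118.7) = -13.0 m east.
Residual distance = √(16.6² + (-13.0)²) = 21.1 m.

21 m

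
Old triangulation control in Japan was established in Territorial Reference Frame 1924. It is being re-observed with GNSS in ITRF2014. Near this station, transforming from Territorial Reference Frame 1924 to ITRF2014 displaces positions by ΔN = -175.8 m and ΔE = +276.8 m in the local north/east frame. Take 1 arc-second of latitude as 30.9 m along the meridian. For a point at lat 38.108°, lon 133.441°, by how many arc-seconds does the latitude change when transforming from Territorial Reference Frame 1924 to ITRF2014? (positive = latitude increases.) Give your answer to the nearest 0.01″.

1″ of latitude = 30.90 m, so Δφ = -175.8 / 30.90 = -5.689″.

Δφ = -5.69″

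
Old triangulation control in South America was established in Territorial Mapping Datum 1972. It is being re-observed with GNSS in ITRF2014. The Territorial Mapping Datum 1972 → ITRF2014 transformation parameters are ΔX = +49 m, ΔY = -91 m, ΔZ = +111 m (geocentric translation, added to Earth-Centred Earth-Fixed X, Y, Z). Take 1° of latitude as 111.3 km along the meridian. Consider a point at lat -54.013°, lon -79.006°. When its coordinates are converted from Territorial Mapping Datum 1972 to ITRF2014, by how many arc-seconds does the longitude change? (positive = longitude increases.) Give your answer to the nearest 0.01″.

sin φ = -0.809150, cos φ = 0.587602, sin λ = -0.981647, cos λ = 0.190706.
East component: ΔE = −sin λ·ΔX + cos λ·ΔY = −(-0.981647)(49) + (0.190706)(-91) = 30.75 m.
1° of latitude spans 111300 m; at latitude φ, 1° of longitude spans that × cos φ = 65400.1 m, so Δλ = 30.75 / 65400.1 × 3600 = 1.692″.

Δλ = 1.69″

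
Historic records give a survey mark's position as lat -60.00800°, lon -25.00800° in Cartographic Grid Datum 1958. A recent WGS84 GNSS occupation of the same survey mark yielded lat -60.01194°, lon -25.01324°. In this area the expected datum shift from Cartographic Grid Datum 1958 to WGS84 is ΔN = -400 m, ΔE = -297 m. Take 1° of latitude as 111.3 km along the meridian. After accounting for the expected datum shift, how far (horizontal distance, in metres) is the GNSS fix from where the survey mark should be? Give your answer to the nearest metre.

Observed coordinate differences: Δφ = -0.00394°, Δλ = -0.00524°.
Converting to metres (1° lat = 111300 m, cos φ = 0.499879): observed ΔN = -438.5 m, observed ΔE = -291.5 m.
Subtracting the expected shift leaves a residual of -438.5 − (-400) = -38.5 m north and -291.5 − (-297) = 5.5 m east.
Residual distance = √((-38.5)² + 5.5²) = 38.9 m.

39 m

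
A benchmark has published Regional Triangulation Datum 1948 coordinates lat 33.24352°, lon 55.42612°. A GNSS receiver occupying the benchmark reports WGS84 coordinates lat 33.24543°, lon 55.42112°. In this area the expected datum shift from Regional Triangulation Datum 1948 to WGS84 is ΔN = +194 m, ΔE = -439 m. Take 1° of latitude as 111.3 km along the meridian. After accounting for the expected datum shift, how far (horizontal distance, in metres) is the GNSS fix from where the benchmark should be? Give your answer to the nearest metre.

Observed coordinate differences: Δφ = +0.00191°, Δλ = -0.00500°.
Converting to metres (1° lat = 111300 m, cos φ = 0.836348): observed ΔN = 212.6 m, observed ΔE = -465.4 m.
Subtracting the expected shift leaves a residual of 212.6 − (194) = 18.6 m north and -465.4 − (-439) = -26.4 m east.
Residual distance = √(18.6² + (-26.4)²) = 32.3 m.

32 m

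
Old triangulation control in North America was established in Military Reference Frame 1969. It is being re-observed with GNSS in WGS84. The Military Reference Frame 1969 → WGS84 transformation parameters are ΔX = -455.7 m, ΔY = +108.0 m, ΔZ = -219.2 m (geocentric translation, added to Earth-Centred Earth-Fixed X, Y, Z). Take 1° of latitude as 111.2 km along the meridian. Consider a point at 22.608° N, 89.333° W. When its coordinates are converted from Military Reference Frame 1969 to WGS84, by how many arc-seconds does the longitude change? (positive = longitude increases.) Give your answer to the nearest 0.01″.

sin φ = 0.384424, cos φ = 0.923157, sin λ = -0.999932, cos λ = 0.011641.
East component: ΔE = −sin λ·ΔX + cos λ·ΔY = −(-0.999932)(-455.7) + (0.011641)(108.0) = -454.41 m.
1° of latitude spans 111200 m; at latitude φ, 1° of longitude spans that × cos φ = 102655.0 m, so Δλ = -454.41 / 102655.0 × 3600 = -15.936″.

Δλ = -15.94″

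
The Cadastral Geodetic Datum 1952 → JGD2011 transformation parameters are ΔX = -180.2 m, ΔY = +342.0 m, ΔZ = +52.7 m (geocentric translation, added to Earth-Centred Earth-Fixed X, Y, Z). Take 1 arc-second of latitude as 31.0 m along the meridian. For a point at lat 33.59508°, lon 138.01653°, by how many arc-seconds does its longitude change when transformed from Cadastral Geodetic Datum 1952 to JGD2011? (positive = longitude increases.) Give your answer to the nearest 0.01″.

sin φ = 0.553320, cos φ = 0.832969, sin λ = 0.668916, cos λ = -0.743338.
East component: ΔE = −sin λ·ΔX + cos λ·ΔY = −(0.668916)(-180.2) + (-0.743338)(342.0) = -133.68 m.
1° of latitude spans 3600 × 31.00 = 111600 m; at latitude φ, 1° of longitude spans that × cos φ = 92959.3 m, so Δλ = -133.68 / 92959.3 × 3600 = -5.177″.

Δλ = -5.18″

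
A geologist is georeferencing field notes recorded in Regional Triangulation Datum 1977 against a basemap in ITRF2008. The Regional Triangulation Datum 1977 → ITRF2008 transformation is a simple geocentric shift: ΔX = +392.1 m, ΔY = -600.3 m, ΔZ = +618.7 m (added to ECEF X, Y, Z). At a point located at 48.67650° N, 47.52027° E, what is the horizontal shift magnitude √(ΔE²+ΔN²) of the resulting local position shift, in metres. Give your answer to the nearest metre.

At φ = 48.67650°, λ = 47.52027°: sin φ = 0.750993, cos φ = 0.660310, sin λ = 0.737516, cos λ = 0.675329.
ΔE = −sin λ·ΔX + cos λ·ΔY = −(0.737516)·(392.1) + (0.675329)·(-600.3) = -694.58 m.
ΔN = −sin φ cos λ·ΔX − sin φ sin λ·ΔY + cos φ·ΔZ = −(0.750993)(0.675329)(392.1) − (0.750993)(0.737516)(-600.3) + (0.660310)(618.7) = 542.16 m.
Horizontal magnitude = √(ΔE² + ΔN²) = √((-694.58)² + 542.16²) = 881.12 m.

881 m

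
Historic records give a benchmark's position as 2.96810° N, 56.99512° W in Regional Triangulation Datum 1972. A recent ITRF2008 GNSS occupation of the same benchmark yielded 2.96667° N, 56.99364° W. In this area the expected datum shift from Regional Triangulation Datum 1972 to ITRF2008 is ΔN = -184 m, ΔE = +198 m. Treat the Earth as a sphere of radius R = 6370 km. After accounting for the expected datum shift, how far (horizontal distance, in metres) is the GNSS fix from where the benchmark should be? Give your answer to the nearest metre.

Observed coordinate differences: Δφ = -0.00143°, Δλ = +0.00148°.
Converting to metres (1° lat = 111177 m, cos φ = 0.998659): observed ΔN = -159.0 m, observed ΔE = 164.3 m.
Subtracting the expected shift leaves a residual of -159.0 − (-184) = 25.0 m north and 164.3 − (198) = -33.7 m east.
Residual distance = √(25.0² + (-33.7)²) = 42.0 m.

42 m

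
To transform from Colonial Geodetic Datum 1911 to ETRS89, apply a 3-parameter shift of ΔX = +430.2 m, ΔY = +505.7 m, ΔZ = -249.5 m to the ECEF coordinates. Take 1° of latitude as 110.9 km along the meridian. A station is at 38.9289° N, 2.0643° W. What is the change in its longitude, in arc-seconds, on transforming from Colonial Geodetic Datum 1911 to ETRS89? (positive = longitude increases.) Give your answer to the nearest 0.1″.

sin φ = 0.628356, cos φ = 0.777926, sin λ = -0.036021, cos λ = 0.999351.
East component: ΔE = −sin λ·ΔX + cos λ·ΔY = −(-0.036021)(430.2) + (0.999351)(505.7) = 520.87 m.
1° of latitude spans 110900 m; at latitude φ, 1° of longitude spans that × cos φ = 86272.0 m, so Δλ = 520.87 / 86272.0 × 3600 = 21.735″.

Δλ = 21.7″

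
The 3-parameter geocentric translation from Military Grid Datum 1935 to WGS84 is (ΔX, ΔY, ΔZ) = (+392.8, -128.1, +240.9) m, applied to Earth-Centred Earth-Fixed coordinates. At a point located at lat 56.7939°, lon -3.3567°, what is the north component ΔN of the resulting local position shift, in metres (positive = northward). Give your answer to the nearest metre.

ΔN = -202 m

At φ = 56.7939°, λ = -3.3567°: sin φ = 0.836706, cos φ = 0.547652, sin λ = -0.058552, cos λ = 0.998284.
ΔN = −sin φ cos λ·ΔX − sin φ sin λ·ΔY + cos φ·ΔZ = −(0.836706)(0.998284)(392.8) − (0.836706)(-0.058552)(-128.1) + (0.547652)(240.9) = -202.44 m.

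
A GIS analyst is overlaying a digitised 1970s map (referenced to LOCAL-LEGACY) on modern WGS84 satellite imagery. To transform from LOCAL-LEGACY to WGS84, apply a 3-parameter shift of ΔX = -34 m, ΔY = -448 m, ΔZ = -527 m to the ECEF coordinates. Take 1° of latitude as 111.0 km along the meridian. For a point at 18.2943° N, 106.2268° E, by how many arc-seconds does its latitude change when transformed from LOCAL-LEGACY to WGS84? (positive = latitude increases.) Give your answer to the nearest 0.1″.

sin φ = 0.313898, cos φ = 0.949457, sin λ = 0.960163, cos λ = -0.279440.
North component: ΔN = −sin φ cos λ·ΔX − sin φ sin λ·ΔY + cos φ·ΔZ = −(0.313898)(-0.279440)(-34) − (0.313898)(0.960163)(-448) + (0.949457)(-527) = -368.32 m.
1° of latitude spans 111000 m, so Δφ = -368.32 / 111000 × 3600 = -11.946″.

Δφ = -11.9″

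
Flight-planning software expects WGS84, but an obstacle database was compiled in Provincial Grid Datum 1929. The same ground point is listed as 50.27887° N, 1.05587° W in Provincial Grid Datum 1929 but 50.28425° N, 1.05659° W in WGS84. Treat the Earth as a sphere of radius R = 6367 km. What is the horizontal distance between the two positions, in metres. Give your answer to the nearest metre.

Δφ = 50.28425° − 50.27887° = +0.00538°; Δλ = -1.05659° − -1.05587° = -0.00072°.
1° along a meridian = πR/180 = 111125 m.
ΔN = Δφ × 111125 = 597.9 m; ΔE = Δλ × 111125 × cos(50.27887°) = -0.00072 × 111125 × 0.639052 = -51.1 m.
Distance = √(ΔE² + ΔN²) = √((-51.1)² + 597.9²) = 600.0 m.

600 m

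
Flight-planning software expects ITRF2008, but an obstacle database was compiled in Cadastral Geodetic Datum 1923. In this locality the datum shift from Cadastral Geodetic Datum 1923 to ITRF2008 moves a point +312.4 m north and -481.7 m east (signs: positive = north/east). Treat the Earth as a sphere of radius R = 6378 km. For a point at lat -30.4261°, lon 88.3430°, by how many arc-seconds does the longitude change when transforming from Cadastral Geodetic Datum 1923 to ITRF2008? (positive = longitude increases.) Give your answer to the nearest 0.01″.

At latitude -30.4261°, cos φ = 0.862283.
One radian of longitude at latitude φ spans R cos φ, so Δλ = ΔE / (R cos φ) = -481.7 / (6378000 × 0.862283) = -8.7588e-05 rad = -18.066″.

Δλ = -18.07″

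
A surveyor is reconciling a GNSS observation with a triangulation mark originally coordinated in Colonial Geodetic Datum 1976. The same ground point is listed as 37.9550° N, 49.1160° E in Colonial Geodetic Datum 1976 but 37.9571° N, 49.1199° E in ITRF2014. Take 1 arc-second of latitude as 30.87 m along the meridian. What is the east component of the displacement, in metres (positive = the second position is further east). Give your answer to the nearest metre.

ΔE = 342 m

Δφ = 37.9571° − 37.9550° = +0.0021°; Δλ = 49.1199° − 49.1160° = +0.0039°.
1° of latitude = 3600 × 30.87 = 111132 m.
ΔN = Δφ × 111132 = 233.4 m; ΔE = Δλ × 111132 × cos(37.9550°) = +0.0039 × 111132 × 0.788494 = 341.7 m.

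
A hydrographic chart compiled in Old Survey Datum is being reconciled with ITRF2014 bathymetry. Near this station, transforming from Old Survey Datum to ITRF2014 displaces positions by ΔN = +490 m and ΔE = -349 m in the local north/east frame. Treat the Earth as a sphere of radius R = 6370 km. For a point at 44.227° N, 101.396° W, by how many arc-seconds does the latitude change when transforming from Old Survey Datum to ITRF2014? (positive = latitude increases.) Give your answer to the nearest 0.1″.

On a sphere of radius R, 1 rad of latitude = R, so Δφ = ΔN / R = 490.0 / 6370000 = 7.6923e-05 rad = 15.867″.

Δφ = 15.9″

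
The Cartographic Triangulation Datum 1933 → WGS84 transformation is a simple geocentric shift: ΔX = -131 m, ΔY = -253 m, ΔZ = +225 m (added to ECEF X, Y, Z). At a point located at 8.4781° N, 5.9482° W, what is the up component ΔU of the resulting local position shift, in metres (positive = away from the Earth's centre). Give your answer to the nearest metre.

At φ = 8.4781°, λ = -5.9482°: sin φ = 0.147431, cos φ = 0.989072, sin λ = -0.103629, cos λ = 0.994616.
ΔU = cos φ cos λ·ΔX + cos φ sin λ·ΔY + sin φ·ΔZ = (0.989072)(0.994616)(-131) + (0.989072)(-0.103629)(-253) + (0.147431)(225) = -69.77 m.

ΔU = -70 m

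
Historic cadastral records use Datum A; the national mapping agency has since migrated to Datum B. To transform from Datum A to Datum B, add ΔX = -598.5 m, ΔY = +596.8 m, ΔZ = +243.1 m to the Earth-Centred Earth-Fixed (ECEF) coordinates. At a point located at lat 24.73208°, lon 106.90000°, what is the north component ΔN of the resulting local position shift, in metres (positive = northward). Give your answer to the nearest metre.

ΔN = -91 m

At φ = 24.73208°, λ = 106.90000°: sin φ = 0.418376, cos φ = 0.908274, sin λ = 0.956814, cos λ = -0.290702.
ΔN = −sin φ cos λ·ΔX − sin φ sin λ·ΔY + cos φ·ΔZ = −(0.418376)(-0.290702)(-598.5) − (0.418376)(0.956814)(596.8) + (0.908274)(243.1) = -90.89 m.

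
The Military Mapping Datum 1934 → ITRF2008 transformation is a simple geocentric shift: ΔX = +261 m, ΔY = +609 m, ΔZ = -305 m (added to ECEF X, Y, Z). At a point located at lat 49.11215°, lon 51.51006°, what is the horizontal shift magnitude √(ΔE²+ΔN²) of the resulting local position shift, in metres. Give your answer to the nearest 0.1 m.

At φ = 49.11215°, λ = 51.51006°: sin φ = 0.755992, cos φ = 0.654581, sin λ = 0.782717, cos λ = 0.622377.
ΔE = −sin λ·ΔX + cos λ·ΔY = −(0.782717)·(261) + (0.622377)·(609) = 174.74 m.
ΔN = −sin φ cos λ·ΔX − sin φ sin λ·ΔY + cos φ·ΔZ = −(0.755992)(0.622377)(261) − (0.755992)(0.782717)(609) + (0.654581)(-305) = -682.81 m.
Horizontal magnitude = √(ΔE² + ΔN²) = √(174.74² + (-682.81)²) = 704.82 m.

704.8 m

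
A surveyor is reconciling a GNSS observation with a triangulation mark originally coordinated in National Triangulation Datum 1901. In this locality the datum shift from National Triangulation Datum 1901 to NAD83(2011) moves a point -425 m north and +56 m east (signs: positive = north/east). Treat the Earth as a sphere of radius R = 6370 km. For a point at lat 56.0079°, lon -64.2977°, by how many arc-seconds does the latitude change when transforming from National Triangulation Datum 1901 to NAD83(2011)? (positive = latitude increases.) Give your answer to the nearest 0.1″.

Δφ = -13.8″

On a sphere of radius R, 1 rad of latitude = R, so Δφ = ΔN / R = -425.0 / 6370000 = -6.6719e-05 rad = -13.762″.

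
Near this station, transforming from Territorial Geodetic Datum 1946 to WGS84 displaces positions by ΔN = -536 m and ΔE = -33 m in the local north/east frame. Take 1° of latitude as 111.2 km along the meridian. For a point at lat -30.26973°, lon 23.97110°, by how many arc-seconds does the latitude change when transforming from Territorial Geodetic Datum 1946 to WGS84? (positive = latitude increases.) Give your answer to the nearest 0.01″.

Δφ = -17.35″

1° of latitude = 111.2 km, so Δφ = -536.0 / 111200 = -0.0048201° = -17.353″.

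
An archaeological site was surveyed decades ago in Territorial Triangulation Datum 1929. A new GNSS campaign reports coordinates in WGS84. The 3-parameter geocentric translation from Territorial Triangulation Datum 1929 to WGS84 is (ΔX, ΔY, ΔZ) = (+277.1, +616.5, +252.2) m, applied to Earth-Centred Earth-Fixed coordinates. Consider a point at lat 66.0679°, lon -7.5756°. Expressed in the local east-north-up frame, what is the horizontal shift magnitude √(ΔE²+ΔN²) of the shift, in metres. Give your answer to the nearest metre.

652 m

The local east axis at (φ, λ) is (−sin λ, cos λ, 0), so ΔE = −sin(-7.5756°)·277.1 + cos(-7.5756°)·616.5 = 647.65 m.
The local north axis is (−sin φ cos λ, −sin φ sin λ, cos φ), giving ΔN = -251.066 + 74.288 + 102.306 = -74.47 m.
Horizontal magnitude = √(ΔE² + ΔN²) = √(647.65² + (-74.47)²) = 651.92 m.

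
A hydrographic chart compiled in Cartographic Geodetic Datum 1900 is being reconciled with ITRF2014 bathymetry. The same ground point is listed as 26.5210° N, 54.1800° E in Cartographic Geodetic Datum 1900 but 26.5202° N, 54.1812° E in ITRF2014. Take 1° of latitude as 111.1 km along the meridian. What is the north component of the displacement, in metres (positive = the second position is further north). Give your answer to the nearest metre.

Δφ = 26.5202° − 26.5210° = -0.0008°; Δλ = 54.1812° − 54.1800° = +0.0012°.
ΔN = Δφ × 111100 = -88.9 m; ΔE = Δλ × 111100 × cos(26.5210°) = +0.0012 × 111100 × 0.894771 = 119.3 m.

ΔN = -89 m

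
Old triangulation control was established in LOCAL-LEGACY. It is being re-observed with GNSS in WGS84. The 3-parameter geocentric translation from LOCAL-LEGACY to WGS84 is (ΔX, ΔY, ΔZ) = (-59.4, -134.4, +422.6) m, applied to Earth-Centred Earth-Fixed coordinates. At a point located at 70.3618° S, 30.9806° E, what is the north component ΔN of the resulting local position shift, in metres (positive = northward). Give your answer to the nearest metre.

ΔN = 29 m

At φ = -70.3618°, λ = 30.9806°: sin φ = -0.941834, cos φ = 0.336080, sin λ = 0.514748, cos λ = 0.857342.
ΔN = −sin φ cos λ·ΔX − sin φ sin λ·ΔY + cos φ·ΔZ = −(-0.941834)(0.857342)(-59.4) − (-0.941834)(0.514748)(-134.4) + (0.336080)(422.6) = 28.91 m.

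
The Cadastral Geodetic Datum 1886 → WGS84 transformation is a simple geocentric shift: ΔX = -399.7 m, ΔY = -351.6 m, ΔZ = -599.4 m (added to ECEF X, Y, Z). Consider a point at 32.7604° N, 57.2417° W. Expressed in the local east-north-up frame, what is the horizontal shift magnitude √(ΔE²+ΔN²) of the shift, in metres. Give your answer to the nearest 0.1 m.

759.2 m

At φ = 32.7604°, λ = -57.2417°: sin φ = 0.541127, cos φ = 0.840941, sin λ = -0.840961, cos λ = 0.541096.
ΔE = −sin λ·ΔX + cos λ·ΔY = −(-0.840961)·(-399.7) + (0.541096)·(-351.6) = -526.38 m.
ΔN = −sin φ cos λ·ΔX − sin φ sin λ·ΔY + cos φ·ΔZ = −(0.541127)(0.541096)(-399.7) − (0.541127)(-0.840961)(-351.6) + (0.840941)(-599.4) = -547.03 m.
Horizontal magnitude = √(ΔE² + ΔN²) = √((-526.38)² + (-547.03)²) = 759.16 m.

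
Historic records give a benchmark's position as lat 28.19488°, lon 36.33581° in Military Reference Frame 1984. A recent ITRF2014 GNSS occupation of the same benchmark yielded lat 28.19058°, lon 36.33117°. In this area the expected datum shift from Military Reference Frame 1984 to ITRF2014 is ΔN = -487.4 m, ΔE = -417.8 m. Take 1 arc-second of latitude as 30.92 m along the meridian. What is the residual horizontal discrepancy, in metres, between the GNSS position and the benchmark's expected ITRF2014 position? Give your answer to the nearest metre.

38 m

Observed coordinate differences: Δφ = -0.00430°, Δλ = -0.00464°.
Converting to metres (1° lat = 111312 m, cos φ = 0.881346): observed ΔN = -478.6 m, observed ΔE = -455.2 m.
Subtracting the expected shift leaves a residual of -478.6 − (-487.4) = 8.8 m north and -455.2 − (-417.8) = -37.4 m east.
Residual distance = √(8.8² + (-37.4)²) = 38.4 m.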